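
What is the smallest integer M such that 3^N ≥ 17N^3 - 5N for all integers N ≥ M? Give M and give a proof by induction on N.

At N = 8: 6561 < 8664, so the inequality fails and M ≥ 9. We prove 3^N ≥ 17N^3 - 5N for all N ≥ 9.
Base case (N = 9): 3^N = 19683 and 17N^3 - 5N = 12348, so 19683 ≥ 12348.
Inductive step: suppose the statement holds for some m ≥ 9, so 3^m ≥ 17m^3 - 5m.
Then 3^(m + 1) = 3·(3^m) ≥ 3·(17m^3 - 5m).
Also, for m ≥ 9 we have 3·(17m^3 - 5m) ≥ 17(m+1)^3 - 5(m+1), since 3·(17m^3 - 5m) − (17(m+1)^3 - 5(m+1)) = 34m^3 - 51m^2 - 61m - 12, which is nonnegative for all m ≥ 9.
Combining, 3^(m + 1) ≥ 17(m+1)^3 - 5(m+1).
By induction, the statement is established for all N ≥ 9.
Hence the smallest such M is 9.

M = 9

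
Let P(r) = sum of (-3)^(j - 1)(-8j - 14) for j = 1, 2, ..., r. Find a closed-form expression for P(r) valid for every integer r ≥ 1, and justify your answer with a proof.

P(r) = 2(-3)^r(r + 2) - 4

We claim P(r) = 2(-3)^r(r + 2) - 4 for all r ≥ 1.
Base step (r = 1): P(1) = -22, and the closed form gives -22. They agree.
Inductive step: suppose the statement holds for some j ≥ 1, so P(j) = 2(-3)^j(j + 2) - 4.
Then P(j+1) = P(j) + ((-3)^j(-8j - 22)) = (2(-3)^j(j + 2) - 4) + ((-3)^j(-8j - 22)).
Simplifying, P(j+1) = -6(-3)^j·j - 18(-3)^j - 4 = 2(-3)^(j+1)((j+1) + 2) - 4,
which is the closed form with r = j+1.
This completes the induction.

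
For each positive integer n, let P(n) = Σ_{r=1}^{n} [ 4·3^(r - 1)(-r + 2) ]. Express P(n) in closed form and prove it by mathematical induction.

We claim P(n) = 3^n(-2n + 5) - 5 for all n ≥ 1.
Base case (n = 1): P(1) = 4, and the closed form gives 4. They agree.
Inductive step: suppose the statement holds for some r ≥ 1, so P(r) = 3^r(-2r + 5) - 5.
Then P(r+1) = P(r) + (4·3^r(-r + 1)) = (3^r(-2r + 5) - 5) + (4·3^r(-r + 1)).
Simplifying, P(r+1) = -6·3^r·r + 9·3^r - 5 = 3^(r+1)(-2(r+1) + 5) - 5,
which is the closed form with n = r+1.
Hence, by induction on n, the claim holds for every n ≥ 1.

P(n) = 3^n(-2n + 5) - 5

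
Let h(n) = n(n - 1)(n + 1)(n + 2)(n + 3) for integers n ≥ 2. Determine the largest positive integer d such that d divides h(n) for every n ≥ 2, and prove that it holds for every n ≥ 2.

d = 120

Computing the first values: h(2) = 120 and h(3) = 720; gcd(120, 720) = 120, so d ≤ 120.
We prove 120 | n(n - 1)(n + 1)(n + 2)(n + 3) for all n ≥ 2 by induction on n.
When n = 2: h(2) = 120 = 120·(1), so 120 | h(2).
Inductive step: assume the claim holds for n = k, i.e. 120 | h(k). Then
h(k+1) − h(k) = k·(k+1)·(k+2)·(k+3)·(k+4) − (k-1)·k·(k+1)·(k+2)·(k+3) = k·(k+1)·(k+2)·(k+3)·[(k+4) − (k-1)] = 5·k·(k+1)·(k+2)·(k+3). The product of 4 consecutive integers is divisible by (4)! = 24, so h(k+1) − h(k) is divisible by 5·24 = 120. By the inductive hypothesis 120 | h(k), hence 120 | h(k+1).
This completes the induction.
Therefore the largest such d is 120.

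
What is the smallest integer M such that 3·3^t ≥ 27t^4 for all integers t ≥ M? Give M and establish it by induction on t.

At t = 10: 177147 < 270000, so the inequality fails and M ≥ 11. We prove 3·3^t ≥ 27t^4 for all t ≥ 11.
Base case (t = 11): 3·3^t = 531441 and 27t^4 = 395307, so 531441 ≥ 395307.
Inductive step: assume the claim holds for t = r, so 3·3^r ≥ 27r^4.
Then 3·3^(r + 1) = 3·(3·3^r) ≥ 3·(27r^4).
Also, for r ≥ 11 we have 3·(27r^4) ≥ 27(r+1)^4, since 3 ≥ (1 + 1/r)^4 for all r ≥ 11.
Combining, 3·3^(r + 1) ≥ 27(r+1)^4.
By induction, the statement is established for all t ≥ 11.
Hence the smallest such M is 11.

M = 11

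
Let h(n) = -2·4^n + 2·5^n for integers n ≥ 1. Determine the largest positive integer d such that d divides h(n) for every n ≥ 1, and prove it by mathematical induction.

Computing the first values: h(1) = 2 and h(2) = 18; gcd(2, 18) = 2, so d ≤ 2.
We prove 2 | -2·4^n + 2·5^n for all n ≥ 1 by induction on n.
Base step (n = 1): h(1) = 2 = 2·(1), so 2 | h(1).
Suppose the result is true for n = m, i.e. 2 | h(m). Then
h(m+1) − 5·h(m) = (-2·4^(m+1) + 2·5^(m+1)) − 5·(-2·4^m + 2·5^m) = (-2)·4^m·(4 − 5) = (2)·4^m. Since 2 | h(m) by the inductive hypothesis, 2 | 5·h(m); and 2 | 2 since 2 = 2·1. Therefore 2 | h(m+1).
By the principle of mathematical induction, the result holds for all n ≥ 1.
Therefore the largest such d is 2.

d = 2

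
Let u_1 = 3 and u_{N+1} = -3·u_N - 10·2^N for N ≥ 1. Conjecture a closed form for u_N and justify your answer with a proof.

Computing the first terms: u_1 = 3, u_2 = -29, u_3 = 47. This suggests u_N = 7(-3)^(N - 1) - 2^(N + 1).
Base case (N = 1): the formula gives 3 = 3 = u_1.
Suppose the result is true for N = m, so u_m = 7(-3)^(m - 1) - 2^(m + 1).
Then u_{m+1} = -3·u_m - 10·2^m = -3·(7(-3)^(m - 1) - 2^(m + 1)) - 10·2^m = 7(-3)^m - 2^(m + 2) = 7(-3)^((m+1) - 1) - 2^((m+1) + 1),
which is the claimed formula at N = m+1.
Hence, by induction on N, the claim holds for every N ≥ 1.

u_N = 7(-3)^(N - 1) - 2^(N + 1)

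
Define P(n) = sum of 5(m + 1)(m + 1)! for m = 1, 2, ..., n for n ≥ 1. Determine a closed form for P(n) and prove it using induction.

P(n) = 5(n + 2)! - 10

We claim P(n) = 5(n + 2)! - 10 for all n ≥ 1.
Base case (n = 1): P(1) = 20, and the closed form gives 20. They agree.
Suppose the result is true for n = m, so P(m) = 5(m + 2)! - 10.
Then P(m+1) = P(m) + (5(m + 2)(m + 2)!) = (5(m + 2)! - 10) + (5(m + 2)(m + 2)!).
Simplifying, P(m+1) = 5((m+1) + 2)! - 10,
which is the closed form with n = m+1.
By induction, the statement is established for all n ≥ 1.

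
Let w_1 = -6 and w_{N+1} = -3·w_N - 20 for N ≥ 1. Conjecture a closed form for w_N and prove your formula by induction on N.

w_N = -(-3)^(N - 1) - 5

Computing the first terms: w_1 = -6, w_2 = -2, w_3 = -14. This suggests w_N = -(-3)^(N - 1) - 5.
Base case (N = 1): the formula gives -6 = -6 = w_1.
For the inductive step, assume it holds for an arbitrary p ≥ 1, so w_p = -(-3)^(p - 1) - 5.
Then w_{p+1} = -3·w_p - 20 = -3·(-(-3)^(p - 1) - 5) - 20 = -(-3)^p - 5 = -(-3)^((p+1) - 1) - 5,
which is the claimed formula at N = p+1.
Hence, by induction on N, the claim holds for every N ≥ 1.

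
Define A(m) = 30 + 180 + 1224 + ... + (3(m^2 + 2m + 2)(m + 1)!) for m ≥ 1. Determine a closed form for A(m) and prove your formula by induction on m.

We claim A(m) = (3m + 3)(m + 2)! - 6 for all m ≥ 1.
Base case (m = 1): A(1) = 30, and the closed form gives 30. They agree.
Inductive step: suppose the statement holds for some p ≥ 1, so A(p) = (3p + 3)(p + 2)! - 6.
Then A(p+1) = A(p) + (3(p^2 + 4p + 5)(p + 2)!) = ((3p + 3)(p + 2)! - 6) + (3(p^2 + 4p + 5)(p + 2)!).
Simplifying, A(p+1) = (3(p+1) + 3)((p+1) + 2)! - 6,
which is the closed form with m = p+1.
By the principle of mathematical induction, the result holds for all m ≥ 1.

A(m) = (3m + 3)(m + 2)! - 6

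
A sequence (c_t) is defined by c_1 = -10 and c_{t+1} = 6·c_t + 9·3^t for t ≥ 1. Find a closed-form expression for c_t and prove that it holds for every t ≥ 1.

Computing the first terms: c_1 = -10, c_2 = -33, c_3 = -117. This suggests c_t = -3^(t + 1) - 6^(t - 1).
Base case (t = 1): the formula gives -10 = -10 = c_1.
Inductive step: assume the claim holds for t = k, so c_k = -3^(k + 1) - 6^(k - 1).
Then c_{k+1} = 6·c_k + 9·3^k = 6·(-3^(k + 1) - 6^(k - 1)) + 9·3^k = -3^(k + 2) - 6^k = -3^((k+1) + 1) - 6^((k+1) - 1),
which is the claimed formula at t = k+1.
By the principle of mathematical induction, the result holds for all t ≥ 1.

c_t = -3^(t + 1) - 6^(t - 1)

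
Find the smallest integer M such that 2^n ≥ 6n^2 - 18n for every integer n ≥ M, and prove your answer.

At n = 7: 128 < 168, so the inequality fails and M ≥ 8. We prove 2^n ≥ 6n^2 - 18n for all n ≥ 8.
Base case (n = 8): 2^n = 256 and 6n^2 - 18n = 240, so 256 ≥ 240.
Inductive step: suppose the statement holds for some k ≥ 8, so 2^k ≥ 6k^2 - 18k.
Then 2^(k + 1) = 2·(2^k) ≥ 2·(6k^2 - 18k).
Also, for k ≥ 8 we have 2·(6k^2 - 18k) ≥ 6(k+1)^2 - 18(k+1), since 2·(6k^2 - 18k) − (6(k+1)^2 - 18(k+1)) = 6k^2 - 30k + 12, which is nonnegative for all k ≥ 8.
Combining, 2^(k + 1) ≥ 6(k+1)^2 - 18(k+1).
This completes the induction.
Hence the smallest such M is 8.

M = 8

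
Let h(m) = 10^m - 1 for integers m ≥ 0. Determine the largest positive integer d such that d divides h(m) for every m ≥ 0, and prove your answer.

d = 9

Computing the first values: h(0) = 0 and h(1) = 9; gcd(0, 9) = 9, so d ≤ 9.
We prove 9 | 10^m - 1 for all m ≥ 0 by induction on m.
When m = 0: h(0) = 0 = 9·(0), so 9 | h(0).
Inductive step: assume the claim holds for m = j, i.e. 9 | h(j). Then
h(j+1) = 10^(j+1) - 1 = 10·(10^j - 1) + 9 = 10·h(j) + 9. The first term is divisible by 9 by the inductive hypothesis, and 9 is divisible by 9. Hence 9 | h(j+1).
By induction, the statement is established for all m ≥ 0.
Therefore the largest such d is 9.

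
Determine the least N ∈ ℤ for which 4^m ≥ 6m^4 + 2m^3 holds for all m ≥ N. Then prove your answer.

N = 7

At m = 6: 4096 < 8208, so the inequality fails and N ≥ 7. We prove 4^m ≥ 6m^4 + 2m^3 for all m ≥ 7.
Base step (m = 7): 4^m = 16384 and 6m^4 + 2m^3 = 15092, so 16384 ≥ 15092.
For the inductive step, assume it holds for an arbitrary r ≥ 7, so 4^r ≥ 6r^4 + 2r^3.
Then 4^(r + 1) = 4·(4^r) ≥ 4·(6r^4 + 2r^3).
Also, for r ≥ 7 we have 4·(6r^4 + 2r^3) ≥ 6(r+1)^4 + 2(r+1)^3, since 4·(6r^4 + 2r^3) − (6(r+1)^4 + 2(r+1)^3) = 18r^4 - 18r^3 - 42r^2 - 30r - 8, which is nonnegative for all r ≥ 7.
Combining, 4^(r + 1) ≥ 6(r+1)^4 + 2(r+1)^3.
By the principle of mathematical induction, the result holds for all m ≥ 7.
Hence the smallest such N is 7.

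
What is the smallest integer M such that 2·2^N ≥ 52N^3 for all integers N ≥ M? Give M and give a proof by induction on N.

M = 17

At N = 16: 131072 < 212992, so the inequality fails and M ≥ 17. We prove 2·2^N ≥ 52N^3 for all N ≥ 17.
Base step (N = 17): 2·2^N = 262144 and 52N^3 = 255476, so 262144 ≥ 255476.
For the inductive step, assume it holds for an arbitrary i ≥ 17, so 2·2^i ≥ 52i^3.
Then 2·2^(i + 1) = 2·(2·2^i) ≥ 2·(52i^3).
Also, for i ≥ 17 we have 2·(52i^3) ≥ 52(i+1)^3, since 2 ≥ (1 + 1/i)^3 for all i ≥ 17.
Combining, 2·2^(i + 1) ≥ 52(i+1)^3.
By the principle of mathematical induction, the result holds for all N ≥ 17.
Hence the smallest such M is 17.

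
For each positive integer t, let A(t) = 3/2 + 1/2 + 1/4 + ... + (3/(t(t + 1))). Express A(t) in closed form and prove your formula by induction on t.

A(t) = 3t/(t + 1)

We claim A(t) = 3t/(t + 1) for all t ≥ 1.
For the base case t = 1: A(1) = 3/2, and the closed form gives 3/2. They agree.
Inductive step: suppose the statement holds for some k ≥ 1, so A(k) = 3k/(k + 1).
Then A(k+1) = A(k) + (3/((k + 1)(k + 2))) = (3k/(k + 1)) + (3/((k + 1)(k + 2))).
Simplifying, A(k+1) = 3(k + 1)/(k + 2) = 3(k+1)/((k+1) + 1),
which is the closed form with t = k+1.
Hence, by induction on t, the claim holds for every t ≥ 1.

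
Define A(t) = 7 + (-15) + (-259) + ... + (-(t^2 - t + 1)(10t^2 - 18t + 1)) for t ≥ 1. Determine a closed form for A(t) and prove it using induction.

A(t) = -t(2t^4 - 2t^3 - t^2 - 2t - 4)

We claim A(t) = -t(2t^4 - 2t^3 - t^2 - 2t - 4) for all t ≥ 1.
Base step (t = 1): A(1) = 7, and the closed form gives 7. They agree.
For the inductive step, assume it holds for an arbitrary m ≥ 1, so A(m) = m(-2m^4 + 2m^3 + m^2 + 2m + 4).
Then A(m+1) = A(m) + (-(m - (m + 1)^2)(18m - 10(m + 1)^2 + 17)) = (m(-2m^4 + 2m^3 + m^2 + 2m + 4)) + (-(m - (m + 1)^2)(18m - 10(m + 1)^2 + 17)).
Simplifying, A(m+1) = -(m + 1)(2m^4 + 6m^3 + 5m^2 - 2m - 7) = -(m+1)(2(m+1)^4 - 2(m+1)^3 - (m+1)^2 - 2(m+1) - 4),
which is the closed form with t = m+1.
By the principle of mathematical induction, the result holds for all t ≥ 1.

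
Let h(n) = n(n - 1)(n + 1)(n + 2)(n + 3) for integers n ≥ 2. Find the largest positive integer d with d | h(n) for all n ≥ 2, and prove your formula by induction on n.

d = 120

Computing the first values: h(2) = 120 and h(3) = 720; gcd(120, 720) = 120, so d ≤ 120.
We prove 120 | n(n - 1)(n + 1)(n + 2)(n + 3) for all n ≥ 2 by induction on n.
Base step (n = 2): h(2) = 120 = 120·(1), so 120 | h(2).
Suppose the result is true for n = i, i.e. 120 | h(i). Then
h(i+1) − h(i) = i·(i+1)·(i+2)·(i+3)·(i+4) − (i-1)·i·(i+1)·(i+2)·(i+3) = i·(i+1)·(i+2)·(i+3)·[(i+4) − (i-1)] = 5·i·(i+1)·(i+2)·(i+3). The product of 4 consecutive integers is divisible by (4)! = 24, so h(i+1) − h(i) is divisible by 5·24 = 120. By the inductive hypothesis 120 | h(i), hence 120 | h(i+1).
This completes the induction.
Therefore the largest such d is 120.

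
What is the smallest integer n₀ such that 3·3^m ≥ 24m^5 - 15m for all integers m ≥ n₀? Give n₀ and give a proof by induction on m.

At m = 13: 4782969 < 8910837, so the inequality fails and n₀ ≥ 14. We prove 3·3^m ≥ 24m^5 - 15m for all m ≥ 14.
For the base case m = 14: 3·3^m = 14348907 and 24m^5 - 15m = 12907566, so 14348907 ≥ 12907566.
Inductive step: assume the claim holds for m = r, so 3·3^r ≥ 24r^5 - 15r.
Then 3·3^(r + 1) = 3·(3·3^r) ≥ 3·(24r^5 - 15r).
Also, for r ≥ 14 we have 3·(24r^5 - 15r) ≥ 24(r+1)^5 - 15(r+1), since 3·(24r^5 - 15r) − (24(r+1)^5 - 15(r+1)) = 48r^5 - 120r^4 - 240r^3 - 240r^2 - 150r - 9, which is nonnegative for all r ≥ 14.
Combining, 3·3^(r + 1) ≥ 24(r+1)^5 - 15(r+1).
This completes the induction.
Hence the smallest such n₀ is 14.

n₀ = 14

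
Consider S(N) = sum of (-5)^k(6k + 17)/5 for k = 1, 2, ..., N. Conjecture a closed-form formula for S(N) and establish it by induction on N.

We claim S(N) = (-5)^N(N + 3) - 3 for all N ≥ 1.
When N = 1: S(1) = -23, and the closed form gives -23. They agree.
Inductive step: suppose the statement holds for some k ≥ 1, so S(k) = (-5)^k(k + 3) - 3.
Then S(k+1) = S(k) + ((-5)^k(-6k - 23)) = ((-5)^k(k + 3) - 3) + ((-5)^k(-6k - 23)).
Simplifying, S(k+1) = -5(-5)^k·k - 20(-5)^k - 3 = (-5)^(k+1)((k+1) + 3) - 3,
which is the closed form with N = k+1.
By the principle of mathematical induction, the result holds for all N ≥ 1.

S(N) = (-5)^N(N + 3) - 3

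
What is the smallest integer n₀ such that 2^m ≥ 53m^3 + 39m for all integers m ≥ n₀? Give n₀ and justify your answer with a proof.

n₀ = 19

At m = 18: 262144 < 309798, so the inequality fails and n₀ ≥ 19. We prove 2^m ≥ 53m^3 + 39m for all m ≥ 19.
Base step (m = 19): 2^m = 524288 and 53m^3 + 39m = 364268, so 524288 ≥ 364268.
Inductive step: suppose the statement holds for some r ≥ 19, so 2^r ≥ 53r^3 + 39r.
Then 2^(r + 1) = 2·(2^r) ≥ 2·(53r^3 + 39r).
Also, for r ≥ 19 we have 2·(53r^3 + 39r) ≥ 53(r+1)^3 + 39(r+1), since 2·(53r^3 + 39r) − (53(r+1)^3 + 39(r+1)) = 53r^3 - 159r^2 - 120r - 92, which is nonnegative for all r ≥ 19.
Combining, 2^(r + 1) ≥ 53(r+1)^3 + 39(r+1).
By the principle of mathematical induction, the result holds for all m ≥ 19.
Hence the smallest such n₀ is 19.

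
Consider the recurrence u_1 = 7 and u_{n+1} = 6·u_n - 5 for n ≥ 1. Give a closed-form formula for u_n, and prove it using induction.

Computing the first terms: u_1 = 7, u_2 = 37, u_3 = 217. This suggests u_n = 6^n + 1.
When n = 1: the formula gives 7 = 7 = u_1.
Inductive step: assume the claim holds for n = k, so u_k = 6^k + 1.
Then u_{k+1} = 6·u_k - 5 = 6·(6^k + 1) - 5 = 6^(k + 1) + 1,
which is the claimed formula at n = k+1.
By induction, the statement is established for all n ≥ 1.

u_n = 6^n + 1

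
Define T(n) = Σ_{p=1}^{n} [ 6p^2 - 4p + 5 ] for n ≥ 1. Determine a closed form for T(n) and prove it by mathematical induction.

T(n) = n(2n^2 + n + 4)

We claim T(n) = n(2n^2 + n + 4) for all n ≥ 1.
When n = 1: T(1) = 7, and the closed form gives 7. They agree.
For the inductive step, assume it holds for an arbitrary p ≥ 1, so T(p) = p(2p^2 + p + 4).
Then T(p+1) = T(p) + (6p^2 + 8p + 7) = (p(2p^2 + p + 4)) + (6p^2 + 8p + 7).
Simplifying, T(p+1) = (p + 1)(2p^2 + 5p + 7) = (p+1)(2(p+1)^2 + (p+1) + 4),
which is the closed form with n = p+1.
By induction, the statement is established for all n ≥ 1.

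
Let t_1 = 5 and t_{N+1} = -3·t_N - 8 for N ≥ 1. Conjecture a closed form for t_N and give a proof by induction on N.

Computing the first terms: t_1 = 5, t_2 = -23, t_3 = 61. This suggests t_N = 7(-3)^(N - 1) - 2.
Base step (N = 1): the formula gives 5 = 5 = t_1.
For the inductive step, assume it holds for an arbitrary p ≥ 1, so t_p = 7(-3)^(p - 1) - 2.
Then t_{p+1} = -3·t_p - 8 = -3·(7(-3)^(p - 1) - 2) - 8 = 7(-3)^p - 2 = 7(-3)^((p+1) - 1) - 2,
which is the claimed formula at N = p+1.
By induction, the statement is established for all N ≥ 1.

t_N = 7(-3)^(N - 1) - 2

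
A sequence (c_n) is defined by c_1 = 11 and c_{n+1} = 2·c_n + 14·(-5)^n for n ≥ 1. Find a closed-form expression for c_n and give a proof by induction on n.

c_n = -2(-5)^n + 2^(n - 1)

Computing the first terms: c_1 = 11, c_2 = -48, c_3 = 254. This suggests c_n = -2(-5)^n + 2^(n - 1).
Base case (n = 1): the formula gives 11 = 11 = c_1.
Inductive step: assume the claim holds for n = m, so c_m = -2(-5)^m + 2^(m - 1).
Then c_{m+1} = 2·c_m + 14·(-5)^m = 2·(-2(-5)^m + 2^(m - 1)) + 14·(-5)^m = -2(-5)^(m + 1) + 2^m = -2(-5)^(m+1) + 2^((m+1) - 1),
which is the claimed formula at n = m+1.
By the principle of mathematical induction, the result holds for all n ≥ 1.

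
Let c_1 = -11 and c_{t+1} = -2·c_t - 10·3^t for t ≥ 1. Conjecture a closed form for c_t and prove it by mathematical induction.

c_t = -5(-2)^(t - 1) - 2·3^t

Computing the first terms: c_1 = -11, c_2 = -8, c_3 = -74. This suggests c_t = -5(-2)^(t - 1) - 2·3^t.
Base case (t = 1): the formula gives -11 = -11 = c_1.
For the inductive step, assume it holds for an arbitrary j ≥ 1, so c_j = -5(-2)^(j - 1) - 2·3^j.
Then c_{j+1} = -2·c_j - 10·3^j = -2·(-5(-2)^(j - 1) - 2·3^j) - 10·3^j = -5(-2)^j - 2·3^(j + 1) = -5(-2)^((j+1) - 1) - 2·3^(j+1),
which is the claimed formula at t = j+1.
This completes the induction.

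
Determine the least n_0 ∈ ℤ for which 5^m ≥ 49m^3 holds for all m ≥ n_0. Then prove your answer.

n_0 = 6

At m = 5: 3125 < 6125, so the inequality fails and n_0 ≥ 6. We prove 5^m ≥ 49m^3 for all m ≥ 6.
When m = 6: 5^m = 15625 and 49m^3 = 10584, so 15625 ≥ 10584.
Suppose the result is true for m = j, so 5^j ≥ 49j^3.
Then 5^(j + 1) = 5·(5^j) ≥ 5·(49j^3).
Also, for j ≥ 6 we have 5·(49j^3) ≥ 49(j+1)^3, since 5 ≥ (1 + 1/j)^3 for all j ≥ 6.
Combining, 5^(j + 1) ≥ 49(j+1)^3.
By induction, the statement is established for all m ≥ 6.
Hence the smallest such n_0 is 6.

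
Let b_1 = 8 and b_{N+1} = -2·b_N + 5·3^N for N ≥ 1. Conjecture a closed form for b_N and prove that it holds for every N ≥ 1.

b_N = 5(-2)^(N - 1) + 3^N

Computing the first terms: b_1 = 8, b_2 = -1, b_3 = 47. This suggests b_N = 5(-2)^(N - 1) + 3^N.
For the base case N = 1: the formula gives 8 = 8 = b_1.
Suppose the result is true for N = p, so b_p = 5(-2)^(p - 1) + 3^p.
Then b_{p+1} = -2·b_p + 5·3^p = -2·(5(-2)^(p - 1) + 3^p) + 5·3^p = 5(-2)^p + 3^(p + 1) = 5(-2)^((p+1) - 1) + 3^(p+1),
which is the claimed formula at N = p+1.
This completes the induction.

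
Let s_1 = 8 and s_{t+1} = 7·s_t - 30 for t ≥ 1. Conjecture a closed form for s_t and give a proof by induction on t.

s_t = 3·7^(t - 1) + 5

Computing the first terms: s_1 = 8, s_2 = 26, s_3 = 152. This suggests s_t = 3·7^(t - 1) + 5.
When t = 1: the formula gives 8 = 8 = s_1.
Inductive step: assume the claim holds for t = k, so s_k = 3·7^(k - 1) + 5.
Then s_{k+1} = 7·s_k - 30 = 7·(3·7^(k - 1) + 5) - 30 = 3·7^k + 5 = 3·7^((k+1) - 1) + 5,
which is the claimed formula at t = k+1.
This completes the induction.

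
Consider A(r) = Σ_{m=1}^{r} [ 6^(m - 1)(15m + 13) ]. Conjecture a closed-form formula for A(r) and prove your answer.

We claim A(r) = 6^r(3r + 2) - 2 for all r ≥ 1.
For the base case r = 1: A(1) = 28, and the closed form gives 28. They agree.
Inductive step: suppose the statement holds for some m ≥ 1, so A(m) = 6^m(3m + 2) - 2.
Then A(m+1) = A(m) + (6^m(15m + 28)) = (6^m(3m + 2) - 2) + (6^m(15m + 28)).
Simplifying, A(m+1) = 18·6^m·m + 30·6^m - 2 = 6^(m+1)(3(m+1) + 2) - 2,
which is the closed form with r = m+1.
By the principle of mathematical induction, the result holds for all r ≥ 1.

A(r) = 6^r(3r + 2) - 2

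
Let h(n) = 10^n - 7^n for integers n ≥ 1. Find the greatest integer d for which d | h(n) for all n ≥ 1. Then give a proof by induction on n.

Computing the first values: h(1) = 3 and h(2) = 51; gcd(3, 51) = 3, so d ≤ 3.
We prove 3 | 10^n - 7^n for all n ≥ 1 by induction on n.
Base case (n = 1): h(1) = 3 = 3·(1), so 3 | h(1).
For the inductive step, assume it holds for an arbitrary p ≥ 1, i.e. 3 | h(p). Then
10^{p+1} − 7^{p+1} = 10·10^p − 7·7^p = 10·(10^p − 7^p) + (3)·7^p. The first term is divisible by 3 by the inductive hypothesis, and the second term (3)·7^p is divisible by 3 since 3 | 3. Hence 3 | h(p+1).
By induction, the statement is established for all n ≥ 1.
Therefore the largest such d is 3.

d = 3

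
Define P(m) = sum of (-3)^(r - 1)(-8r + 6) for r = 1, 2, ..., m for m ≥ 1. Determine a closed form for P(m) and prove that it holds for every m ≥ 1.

We claim P(m) = (-3)^m(2m - 1) + 1 for all m ≥ 1.
For the base case m = 1: P(1) = -2, and the closed form gives -2. They agree.
Inductive step: assume the claim holds for m = r, so P(r) = (-3)^r(2r - 1) + 1.
Then P(r+1) = P(r) + ((-3)^r(-8r - 2)) = ((-3)^r(2r - 1) + 1) + ((-3)^r(-8r - 2)).
Simplifying, P(r+1) = -6(-3)^r·r - 3(-3)^r + 1 = (-3)^(r+1)(2(r+1) - 1) + 1,
which is the closed form with m = r+1.
By induction, the statement is established for all m ≥ 1.

P(m) = (-3)^m(2m - 1) + 1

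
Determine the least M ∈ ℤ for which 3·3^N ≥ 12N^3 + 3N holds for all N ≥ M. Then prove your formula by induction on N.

At N = 6: 2187 < 2610, so the inequality fails and M ≥ 7. We prove 3·3^N ≥ 12N^3 + 3N for all N ≥ 7.
Base step (N = 7): 3·3^N = 6561 and 12N^3 + 3N = 4137, so 6561 ≥ 4137.
Inductive step: suppose the statement holds for some p ≥ 7, so 3·3^p ≥ 12p^3 + 3p.
Then 3·3^(p + 1) = 3·(3·3^p) ≥ 3·(12p^3 + 3p).
Also, for p ≥ 7 we have 3·(12p^3 + 3p) ≥ 12(p+1)^3 + 3(p+1), since 3·(12p^3 + 3p) − (12(p+1)^3 + 3(p+1)) = 24p^3 - 36p^2 - 30p - 15, which is nonnegative for all p ≥ 7.
Combining, 3·3^(p + 1) ≥ 12(p+1)^3 + 3(p+1).
By induction, the statement is established for all N ≥ 7.
Hence the smallest such M is 7.

M = 7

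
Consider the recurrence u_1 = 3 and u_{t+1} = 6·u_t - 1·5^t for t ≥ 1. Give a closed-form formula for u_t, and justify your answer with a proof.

u_t = 5^t - 2·6^(t - 1)

Computing the first terms: u_1 = 3, u_2 = 13, u_3 = 53. This suggests u_t = 5^t - 2·6^(t - 1).
For the base case t = 1: the formula gives 3 = 3 = u_1.
Inductive step: suppose the statement holds for some i ≥ 1, so u_i = 5^i - 2·6^(i - 1).
Then u_{i+1} = 6·u_i - 1·5^i = 6·(5^i - 2·6^(i - 1)) - 1·5^i = 5^(i + 1) - 2·6^i = 5^(i+1) - 2·6^((i+1) - 1),
which is the claimed formula at t = i+1.
Hence, by induction on t, the claim holds for every t ≥ 1.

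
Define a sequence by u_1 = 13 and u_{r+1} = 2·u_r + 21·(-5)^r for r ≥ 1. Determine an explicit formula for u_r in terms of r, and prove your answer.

u_r = -3(-5)^r - 2^r

Computing the first terms: u_1 = 13, u_2 = -79, u_3 = 367. This suggests u_r = -3(-5)^r - 2^r.
When r = 1: the formula gives 13 = 13 = u_1.
Suppose the result is true for r = k, so u_k = -3(-5)^k - 2^k.
Then u_{k+1} = 2·u_k + 21·(-5)^k = 2·(-3(-5)^k - 2^k) + 21·(-5)^k = -3(-5)^(k + 1) - 2^(k + 1),
which is the claimed formula at r = k+1.
Hence, by induction on r, the claim holds for every r ≥ 1.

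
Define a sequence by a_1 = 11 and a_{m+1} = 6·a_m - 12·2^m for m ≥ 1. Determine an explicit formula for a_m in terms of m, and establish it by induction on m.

Computing the first terms: a_1 = 11, a_2 = 42, a_3 = 204. This suggests a_m = 3·2^m + 5·6^(m - 1).
When m = 1: the formula gives 11 = 11 = a_1.
Inductive step: suppose the statement holds for some p ≥ 1, so a_p = 3·2^p + 5·6^(p - 1).
Then a_{p+1} = 6·a_p - 12·2^p = 6·(3·2^p + 5·6^(p - 1)) - 12·2^p = 3·2^(p + 1) + 5·6^p = 3·2^(p+1) + 5·6^((p+1) - 1),
which is the claimed formula at m = p+1.
This completes the induction.

a_m = 3·2^m + 5·6^(m - 1)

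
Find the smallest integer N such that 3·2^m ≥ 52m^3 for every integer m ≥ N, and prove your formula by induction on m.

At m = 16: 196608 < 212992, so the inequality fails and N ≥ 17. We prove 3·2^m ≥ 52m^3 for all m ≥ 17.
For the base case m = 17: 3·2^m = 393216 and 52m^3 = 255476, so 393216 ≥ 255476.
Inductive step: assume the claim holds for m = k, so 3·2^k ≥ 52k^3.
Then 3·2^(k + 1) = 2·(3·2^k) ≥ 2·(52k^3).
Also, for k ≥ 17 we have 2·(52k^3) ≥ 52(k+1)^3, since 2 ≥ (1 + 1/k)^3 for all k ≥ 17.
Combining, 3·2^(k + 1) ≥ 52(k+1)^3.
By the principle of mathematical induction, the result holds for all m ≥ 17.
Hence the smallest such N is 17.

N = 17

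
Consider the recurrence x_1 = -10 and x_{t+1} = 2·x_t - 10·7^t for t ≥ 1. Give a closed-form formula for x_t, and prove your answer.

Computing the first terms: x_1 = -10, x_2 = -90, x_3 = -670. This suggests x_t = 2^(t + 1) - 2·7^t.
For the base case t = 1: the formula gives -10 = -10 = x_1.
Inductive step: assume the claim holds for t = i, so x_i = 2^(i + 1) - 2·7^i.
Then x_{i+1} = 2·x_i - 10·7^i = 2·(2^(i + 1) - 2·7^i) - 10·7^i = 2^(i + 2) - 2·7^(i + 1) = 2^((i+1) + 1) - 2·7^(i+1),
which is the claimed formula at t = i+1.
This completes the induction.

x_t = 2^(t + 1) - 2·7^t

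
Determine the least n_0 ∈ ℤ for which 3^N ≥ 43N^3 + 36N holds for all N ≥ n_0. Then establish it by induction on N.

At N = 9: 19683 < 31671, so the inequality fails and n_0 ≥ 10. We prove 3^N ≥ 43N^3 + 36N for all N ≥ 10.
For the base case N = 10: 3^N = 59049 and 43N^3 + 36N = 43360, so 59049 ≥ 43360.
Inductive step: assume the claim holds for N = k, so 3^k ≥ 43k^3 + 36k.
Then 3^(k + 1) = 3·(3^k) ≥ 3·(43k^3 + 36k).
Also, for k ≥ 10 we have 3·(43k^3 + 36k) ≥ 43(k+1)^3 + 36(k+1), since 3·(43k^3 + 36k) − (43(k+1)^3 + 36(k+1)) = 86k^3 - 129k^2 - 57k - 79, which is nonnegative for all k ≥ 10.
Combining, 3^(k + 1) ≥ 43(k+1)^3 + 36(k+1).
Hence, by induction on N, the claim holds for every N ≥ 10.
Hence the smallest such n_0 is 10.

n_0 = 10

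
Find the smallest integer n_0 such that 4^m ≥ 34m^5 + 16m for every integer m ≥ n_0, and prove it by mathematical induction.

At m = 11: 4194304 < 5475910, so the inequality fails and n_0 ≥ 12. We prove 4^m ≥ 34m^5 + 16m for all m ≥ 12.
For the base case m = 12: 4^m = 16777216 and 34m^5 + 16m = 8460480, so 16777216 ≥ 8460480.
Inductive step: assume the claim holds for m = i, so 4^i ≥ 34i^5 + 16i.
Then 4^(i + 1) = 4·(4^i) ≥ 4·(34i^5 + 16i).
Also, for i ≥ 12 we have 4·(34i^5 + 16i) ≥ 34(i+1)^5 + 16(i+1), since 4·(34i^5 + 16i) − (34(i+1)^5 + 16(i+1)) = 102i^5 - 170i^4 - 340i^3 - 340i^2 - 122i - 50, which is nonnegative for all i ≥ 12.
Combining, 4^(i + 1) ≥ 34(i+1)^5 + 16(i+1).
By the principle of mathematical induction, the result holds for all m ≥ 12.
Hence the smallest such n_0 is 12.

n_0 = 12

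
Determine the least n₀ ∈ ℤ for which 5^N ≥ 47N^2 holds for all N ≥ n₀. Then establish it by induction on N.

n₀ = 5

At N = 4: 625 < 752, so the inequality fails and n₀ ≥ 5. We prove 5^N ≥ 47N^2 for all N ≥ 5.
Base step (N = 5): 5^N = 3125 and 47N^2 = 1175, so 3125 ≥ 1175.
Inductive step: suppose the statement holds for some i ≥ 5, so 5^i ≥ 47i^2.
Then 5^(i + 1) = 5·(5^i) ≥ 5·(47i^2).
Also, for i ≥ 5 we have 5·(47i^2) ≥ 47(i+1)^2, since 5 ≥ (1 + 1/i)^2 for all i ≥ 5.
Combining, 5^(i + 1) ≥ 47(i+1)^2.
Hence, by induction on N, the claim holds for every N ≥ 5.
Hence the smallest such n₀ is 5.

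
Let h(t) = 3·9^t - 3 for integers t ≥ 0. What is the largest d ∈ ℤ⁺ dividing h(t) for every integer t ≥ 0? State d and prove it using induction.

Computing the first values: h(0) = 0 and h(1) = 24; gcd(0, 24) = 24, so d ≤ 24.
We prove 24 | 3·9^t - 3 for all t ≥ 0 by induction on t.
For the base case t = 0: h(0) = 0 = 24·(0), so 24 | h(0).
Suppose the result is true for t = r, i.e. 24 | h(r). Then
h(r+1) = 3·9^(r+1) - 3 = 9·(3·9^r - 3) + 24 = 9·h(r) + 24. The first term is divisible by 24 by the inductive hypothesis, and 24 is divisible by 24. Hence 24 | h(r+1).
Hence, by induction on t, the claim holds for every t ≥ 0.
Therefore the largest such d is 24.

d = 24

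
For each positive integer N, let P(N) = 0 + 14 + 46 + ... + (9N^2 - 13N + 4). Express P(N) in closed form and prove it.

We claim P(N) = N(N - 1)(3N + 1) for all N ≥ 1.
When N = 1: P(1) = 0, and the closed form gives 0. They agree.
Inductive step: assume the claim holds for N = k, so P(k) = k(3k^2 - 2k - 1).
Then P(k+1) = P(k) + (k(9k + 5)) = (k(3k^2 - 2k - 1)) + (k(9k + 5)).
Simplifying, P(k+1) = k(k + 1)(3k + 4) = (k+1)((k+1) - 1)(3(k+1) + 1),
which is the closed form with N = k+1.
This completes the induction.

P(N) = N(N - 1)(3N + 1)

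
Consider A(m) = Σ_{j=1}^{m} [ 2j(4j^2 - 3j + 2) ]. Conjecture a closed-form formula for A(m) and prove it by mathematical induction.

A(m) = m(m + 1)(2m^2 + 1)

We claim A(m) = m(m + 1)(2m^2 + 1) for all m ≥ 1.
Base step (m = 1): A(1) = 6, and the closed form gives 6. They agree.
Inductive step: suppose the statement holds for some j ≥ 1, so A(j) = j(2j^3 + 2j^2 + j + 1).
Then A(j+1) = A(j) + (8j^3 + 18j^2 + 16j + 6) = (j(2j^3 + 2j^2 + j + 1)) + (8j^3 + 18j^2 + 16j + 6).
Simplifying, A(j+1) = (j + 1)(j + 2)(2j^2 + 4j + 3) = (j+1)((j+1) + 1)(2(j+1)^2 + 1),
which is the closed form with m = j+1.
This completes the induction.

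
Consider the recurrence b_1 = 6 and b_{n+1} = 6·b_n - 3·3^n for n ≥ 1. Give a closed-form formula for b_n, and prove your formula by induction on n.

Computing the first terms: b_1 = 6, b_2 = 27, b_3 = 135. This suggests b_n = 3^n + 3·6^(n - 1).
When n = 1: the formula gives 6 = 6 = b_1.
Suppose the result is true for n = r, so b_r = 3^r + 3·6^(r - 1).
Then b_{r+1} = 6·b_r - 3·3^r = 6·(3^r + 3·6^(r - 1)) - 3·3^r = 3^(r + 1) + 3·6^r = 3^(r+1) + 3·6^((r+1) - 1),
which is the claimed formula at n = r+1.
Hence, by induction on n, the claim holds for every n ≥ 1.

b_n = 3^n + 3·6^(n - 1)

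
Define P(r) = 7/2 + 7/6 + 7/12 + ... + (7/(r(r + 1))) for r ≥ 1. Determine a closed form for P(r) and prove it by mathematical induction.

We claim P(r) = 7r/(r + 1) for all r ≥ 1.
For the base case r = 1: P(1) = 7/2, and the closed form gives 7/2. They agree.
For the inductive step, assume it holds for an arbitrary p ≥ 1, so P(p) = 7p/(p + 1).
Then P(p+1) = P(p) + (7/((p + 1)(p + 2))) = (7p/(p + 1)) + (7/((p + 1)(p + 2))).
Simplifying, P(p+1) = 7(p + 1)/(p + 2) = 7(p+1)/((p+1) + 1),
which is the closed form with r = p+1.
By induction, the statement is established for all r ≥ 1.

P(r) = 7r/(r + 1)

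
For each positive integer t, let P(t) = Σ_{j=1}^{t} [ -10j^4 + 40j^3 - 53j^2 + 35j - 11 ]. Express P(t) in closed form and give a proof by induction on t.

P(t) = -t(2t^4 - 5t^3 + t^2 - t + 2)

We claim P(t) = -t(2t^4 - 5t^3 + t^2 - t + 2) for all t ≥ 1.
For the base case t = 1: P(1) = 1, and the closed form gives 1. They agree.
For the inductive step, assume it holds for an arbitrary j ≥ 1, so P(j) = j(-2j^4 + 5j^3 - j^2 + j - 2).
Then P(j+1) = P(j) + (-10j^4 + 7j^2 + 9j + 1) = (j(-2j^4 + 5j^3 - j^2 + j - 2)) + (-10j^4 + 7j^2 + 9j + 1).
Simplifying, P(j+1) = -(j + 1)(2j^4 + 3j^3 - 2j^2 - 6j - 1) = -(j+1)(2(j+1)^4 - 5(j+1)^3 + (j+1)^2 - (j+1) + 2),
which is the closed form with t = j+1.
By the principle of mathematical induction, the result holds for all t ≥ 1.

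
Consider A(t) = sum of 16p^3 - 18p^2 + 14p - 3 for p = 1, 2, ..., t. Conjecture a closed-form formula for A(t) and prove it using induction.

We claim A(t) = t(2t + 1)(2t^2 + 1) for all t ≥ 1.
Base case (t = 1): A(1) = 9, and the closed form gives 9. They agree.
For the inductive step, assume it holds for an arbitrary p ≥ 1, so A(p) = p(4p^3 + 2p^2 + 2p + 1).
Then A(p+1) = A(p) + (16p^3 + 30p^2 + 26p + 9) = (p(4p^3 + 2p^2 + 2p + 1)) + (16p^3 + 30p^2 + 26p + 9).
Simplifying, A(p+1) = (p + 1)(2p + 3)(2p^2 + 4p + 3) = (p+1)(2(p+1) + 1)(2(p+1)^2 + 1),
which is the closed form with t = p+1.
By induction, the statement is established for all t ≥ 1.

A(t) = t(2t + 1)(2t^2 + 1)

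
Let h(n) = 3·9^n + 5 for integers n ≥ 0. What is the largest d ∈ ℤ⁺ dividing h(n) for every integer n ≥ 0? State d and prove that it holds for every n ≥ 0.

Computing the first values: h(0) = 8 and h(1) = 32; gcd(8, 32) = 8, so d ≤ 8.
We prove 8 | 3·9^n + 5 for all n ≥ 0 by induction on n.
Base case (n = 0): h(0) = 8 = 8·(1), so 8 | h(0).
For the inductive step, assume it holds for an arbitrary m ≥ 0, i.e. 8 | h(m). Then
h(m+1) = 3·9^(m+1) + 5 = 9·(3·9^m + 5) - 40 = 9·h(m) - 40. The first term is divisible by 8 by the inductive hypothesis, and -40 is divisible by 8. Hence 8 | h(m+1).
By induction, the statement is established for all n ≥ 0.
Therefore the largest such d is 8.

d = 8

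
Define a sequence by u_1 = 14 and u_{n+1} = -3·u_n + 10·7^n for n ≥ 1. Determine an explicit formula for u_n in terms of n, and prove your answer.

Computing the first terms: u_1 = 14, u_2 = 28, u_3 = 406. This suggests u_n = 7(-3)^(n - 1) + 7^n.
When n = 1: the formula gives 14 = 14 = u_1.
Inductive step: assume the claim holds for n = j, so u_j = 7(-3)^(j - 1) + 7^j.
Then u_{j+1} = -3·u_j + 10·7^j = -3·(7(-3)^(j - 1) + 7^j) + 10·7^j = 7(-3)^j + 7^(j + 1) = 7(-3)^((j+1) - 1) + 7^(j+1),
which is the claimed formula at n = j+1.
Hence, by induction on n, the claim holds for every n ≥ 1.

u_n = 7(-3)^(n - 1) + 7^n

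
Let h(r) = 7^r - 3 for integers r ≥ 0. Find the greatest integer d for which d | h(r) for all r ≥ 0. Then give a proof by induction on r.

d = 2

Computing the first values: h(0) = -2 and h(1) = 4; gcd(-2, 4) = 2, so d ≤ 2.
We prove 2 | 7^r - 3 for all r ≥ 0 by induction on r.
For the base case r = 0: h(0) = -2 = 2·(-1), so 2 | h(0).
Suppose the result is true for r = k, i.e. 2 | h(k). Then
h(k+1) = 7^(k+1) - 3 = 7·(7^k - 3) + 18 = 7·h(k) + 18. The first term is divisible by 2 by the inductive hypothesis, and 18 is divisible by 2. Hence 2 | h(k+1).
By the principle of mathematical induction, the result holds for all r ≥ 0.
Therefore the largest such d is 2.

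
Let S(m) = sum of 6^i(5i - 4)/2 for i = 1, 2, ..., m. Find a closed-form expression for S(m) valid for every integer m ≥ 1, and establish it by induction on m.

S(m) = 3·6^m(m - 1) + 3

We claim S(m) = 3·6^m(m - 1) + 3 for all m ≥ 1.
Base step (m = 1): S(1) = 3, and the closed form gives 3. They agree.
For the inductive step, assume it holds for an arbitrary i ≥ 1, so S(i) = 3·6^i(i - 1) + 3.
Then S(i+1) = S(i) + (6^i(15i + 3)) = (3·6^i(i - 1) + 3) + (6^i(15i + 3)).
Simplifying, S(i+1) = 18·6^i·i + 3 = 3·6^(i+1)((i+1) - 1) + 3,
which is the closed form with m = i+1.
By induction, the statement is established for all m ≥ 1.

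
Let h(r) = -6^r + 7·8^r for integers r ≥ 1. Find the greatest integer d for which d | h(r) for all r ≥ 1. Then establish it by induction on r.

d = 2

Computing the first values: h(1) = 50 and h(2) = 412; gcd(50, 412) = 2, so d ≤ 2.
We prove 2 | -6^r + 7·8^r for all r ≥ 1 by induction on r.
Base step (r = 1): h(1) = 50 = 2·(25), so 2 | h(1).
Suppose the result is true for r = j, i.e. 2 | h(j). Then
h(j+1) − 8·h(j) = (-6^(j+1) + 7·8^(j+1)) − 8·(-6^j + 7·8^j) = (-1)·6^j·(6 − 8) = (2)·6^j. Since 2 | h(j) by the inductive hypothesis, 2 | 8·h(j); and 2 | 2 since 2 = 2·1. Therefore 2 | h(j+1).
Hence, by induction on r, the claim holds for every r ≥ 1.
Therefore the largest such d is 2.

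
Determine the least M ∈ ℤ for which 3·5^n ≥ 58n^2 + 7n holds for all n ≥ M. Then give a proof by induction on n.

M = 4

At n = 3: 375 < 543, so the inequality fails and M ≥ 4. We prove 3·5^n ≥ 58n^2 + 7n for all n ≥ 4.
Base step (n = 4): 3·5^n = 1875 and 58n^2 + 7n = 956, so 1875 ≥ 956.
Inductive step: suppose the statement holds for some m ≥ 4, so 3·5^m ≥ 58m^2 + 7m.
Then 3·5^(m + 1) = 5·(3·5^m) ≥ 5·(58m^2 + 7m).
Also, for m ≥ 4 we have 5·(58m^2 + 7m) ≥ 58(m+1)^2 + 7(m+1), since 5·(58m^2 + 7m) − (58(m+1)^2 + 7(m+1)) = 232m^2 - 88m - 65, which is nonnegative for all m ≥ 4.
Combining, 3·5^(m + 1) ≥ 58(m+1)^2 + 7(m+1).
Hence, by induction on n, the claim holds for every n ≥ 4.
Hence the smallest such M is 4.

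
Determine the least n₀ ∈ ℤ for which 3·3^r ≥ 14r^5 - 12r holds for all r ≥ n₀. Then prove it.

At r = 13: 4782969 < 5197946, so the inequality fails and n₀ ≥ 14. We prove 3·3^r ≥ 14r^5 - 12r for all r ≥ 14.
Base step (r = 14): 3·3^r = 14348907 and 14r^5 - 12r = 7529368, so 14348907 ≥ 7529368.
Suppose the result is true for r = i, so 3·3^i ≥ 14i^5 - 12i.
Then 3·3^(i + 1) = 3·(3·3^i) ≥ 3·(14i^5 - 12i).
Also, for i ≥ 14 we have 3·(14i^5 - 12i) ≥ 14(i+1)^5 - 12(i+1), since 3·(14i^5 - 12i) − (14(i+1)^5 - 12(i+1)) = 28i^5 - 70i^4 - 140i^3 - 140i^2 - 94i - 2, which is nonnegative for all i ≥ 14.
Combining, 3·3^(i + 1) ≥ 14(i+1)^5 - 12(i+1).
Hence, by induction on r, the claim holds for every r ≥ 14.
Hence the smallest such n₀ is 14.

n₀ = 14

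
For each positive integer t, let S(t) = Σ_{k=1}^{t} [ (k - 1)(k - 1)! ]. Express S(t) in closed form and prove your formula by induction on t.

We claim S(t) = t! - 1 for all t ≥ 1.
For the base case t = 1: S(1) = 0, and the closed form gives 0. They agree.
For the inductive step, assume it holds for an arbitrary k ≥ 1, so S(k) = k! - 1.
Then S(k+1) = S(k) + (k·k!) = (k! - 1) + (k·k!).
Simplifying, S(k+1) = (k+1)! - 1,
which is the closed form with t = k+1.
This completes the induction.

S(t) = t! - 1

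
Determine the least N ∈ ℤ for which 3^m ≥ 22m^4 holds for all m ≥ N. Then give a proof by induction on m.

At m = 11: 177147 < 322102, so the inequality fails and N ≥ 12. We prove 3^m ≥ 22m^4 for all m ≥ 12.
For the base case m = 12: 3^m = 531441 and 22m^4 = 456192, so 531441 ≥ 456192.
For the inductive step, assume it holds for an arbitrary j ≥ 12, so 3^j ≥ 22j^4.
Then 3^(j + 1) = 3·(3^j) ≥ 3·(22j^4).
Also, for j ≥ 12 we have 3·(22j^4) ≥ 22(j+1)^4, since 3 ≥ (1 + 1/j)^4 for all j ≥ 12.
Combining, 3^(j + 1) ≥ 22(j+1)^4.
Hence, by induction on m, the claim holds for every m ≥ 12.
Hence the smallest such N is 12.

N = 12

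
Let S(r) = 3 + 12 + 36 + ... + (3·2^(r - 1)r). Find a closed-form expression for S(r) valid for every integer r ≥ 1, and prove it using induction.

We claim S(r) = 3·2^r(r - 1) + 3 for all r ≥ 1.
When r = 1: S(1) = 3, and the closed form gives 3. They agree.
Inductive step: assume the claim holds for r = m, so S(m) = 3·2^m(m - 1) + 3.
Then S(m+1) = S(m) + (3·2^m(m + 1)) = (3·2^m(m - 1) + 3) + (3·2^m(m + 1)).
Simplifying, S(m+1) = 6·2^m·m + 3 = 3·2^(m+1)((m+1) - 1) + 3,
which is the closed form with r = m+1.
By the principle of mathematical induction, the result holds for all r ≥ 1.

S(r) = 3·2^r(r - 1) + 3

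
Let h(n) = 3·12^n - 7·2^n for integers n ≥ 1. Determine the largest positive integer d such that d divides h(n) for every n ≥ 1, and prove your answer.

d = 2

Computing the first values: h(1) = 22 and h(2) = 404; gcd(22, 404) = 2, so d ≤ 2.
We prove 2 | 3·12^n - 7·2^n for all n ≥ 1 by induction on n.
When n = 1: h(1) = 22 = 2·(11), so 2 | h(1).
For the inductive step, assume it holds for an arbitrary r ≥ 1, i.e. 2 | h(r). Then
h(r+1) − 12·h(r) = (3·12^(r+1) - 7·2^(r+1)) − 12·(3·12^r - 7·2^r) = (-7)·2^r·(2 − 12) = (70)·2^r. Since 2 | h(r) by the inductive hypothesis, 2 | 12·h(r); and 2 | 70 since 70 = 2·35. Therefore 2 | h(r+1).
This completes the induction.
Therefore the largest such d is 2.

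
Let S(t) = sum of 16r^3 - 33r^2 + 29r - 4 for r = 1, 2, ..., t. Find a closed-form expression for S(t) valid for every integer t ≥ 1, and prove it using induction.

We claim S(t) = t(4t^3 - 3t^2 + 2t + 5) for all t ≥ 1.
Base step (t = 1): S(1) = 8, and the closed form gives 8. They agree.
Inductive step: suppose the statement holds for some r ≥ 1, so S(r) = r(4r^3 - 3r^2 + 2r + 5).
Then S(r+1) = S(r) + (16r^3 + 15r^2 + 11r + 8) = (r(4r^3 - 3r^2 + 2r + 5)) + (16r^3 + 15r^2 + 11r + 8).
Simplifying, S(r+1) = (r + 1)(4r^3 + 9r^2 + 8r + 8) = (r+1)(4(r+1)^3 - 3(r+1)^2 + 2(r+1) + 5),
which is the closed form with t = r+1.
By the principle of mathematical induction, the result holds for all t ≥ 1.

S(t) = t(4t^3 - 3t^2 + 2t + 5)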